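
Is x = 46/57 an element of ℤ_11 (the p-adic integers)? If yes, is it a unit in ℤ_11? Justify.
x ∈ ℤ_11^× (unit); v_11(x) = 0

ℤ_11 = {x ∈ ℚ_11 : v_11(x) ≥ 0} and ℤ_11^× = {x ∈ ℤ_11 : v_11(x) = 0}. Here v_11(46/57) = v_11(num) − v_11(den) = 0; compare against these criteria.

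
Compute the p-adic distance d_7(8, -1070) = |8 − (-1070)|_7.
d_7(8, -1070) = 1/49

Step 1 — x − y = 8 − (-1070) = 1078. Step 2 — v_7(1078) = 2 (factor: 1078 = (7^2 · 22); the sign does not affect v_p). Step 3 — |x − y|_7 = 7^{-2} = 1/49.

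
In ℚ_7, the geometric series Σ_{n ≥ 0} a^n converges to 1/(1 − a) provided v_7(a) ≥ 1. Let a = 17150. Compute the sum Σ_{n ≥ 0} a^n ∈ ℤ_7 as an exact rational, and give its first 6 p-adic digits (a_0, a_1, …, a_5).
Σ a^n = 1/(1 − a) = -1/17149;  first 6 digits = (1, 0, 0, 1, 0, 1)

v_7(a) = 3 ≥ 1, so the series converges in ℤ_7 to 1/(1 − a) = 1/(1 − 17150) = -1/17149. Expand this rational in ℤ_7: compute digits iteratively via d_i = x_i mod 7, x_{i+1} = (x_i − d_i)/7. The first 6 digits are (1, 0, 0, 1, 0, 1).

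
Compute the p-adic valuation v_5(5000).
v_5(5000) = 4

v_5(n) is the largest exponent k such that 5^k divides n. Factor out: 5000 = 5^4 · 8. (Sign doesn't affect v_p.) So v_5(5000) = 4.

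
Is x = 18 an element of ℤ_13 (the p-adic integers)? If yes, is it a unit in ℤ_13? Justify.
x ∈ ℤ_13^× (unit); v_13(x) = 0

ℤ_13 = {x ∈ ℚ_13 : v_13(x) ≥ 0} and ℤ_13^× = {x ∈ ℤ_13 : v_13(x) = 0}. Here v_13(18) = v_13(num) − v_13(den) = 0; compare against these criteria.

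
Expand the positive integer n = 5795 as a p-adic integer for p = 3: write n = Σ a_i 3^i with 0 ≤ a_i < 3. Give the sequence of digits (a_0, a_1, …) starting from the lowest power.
(a_0, a_1, …) = (2, 2, 1, 1, 2, 2, 1, 2)

Repeated division by 3 gives the digits low-to-high: 5795 = 2 + 2·3^1 + 1·3^2 + 1·3^3 + 2·3^4 + 2·3^5 + 1·3^6 + 2·3^7. Digit sequence: (2, 2, 1, 1, 2, 2, 1, 2).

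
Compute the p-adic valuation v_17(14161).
v_17(14161) = 2

v_17(n) is the largest exponent k such that 17^k divides n. Factor out: 14161 = 17^2 · 49. (Sign doesn't affect v_p.) So v_17(14161) = 2.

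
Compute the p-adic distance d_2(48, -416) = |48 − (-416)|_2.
d_2(48, -416) = 1/16

Step 1 — x − y = 48 − (-416) = 464. Step 2 — v_2(464) = 4 (factor: 464 = (2^4 · 29); the sign does not affect v_p). Step 3 — |x − y|_2 = 2^{-4} = 1/16.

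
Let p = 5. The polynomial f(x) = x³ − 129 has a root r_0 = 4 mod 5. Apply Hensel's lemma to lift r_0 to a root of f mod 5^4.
r_3 = 184 (mod 625)

Hensel: r_{i+1} = r_i − f(r_i)/f′(r_i) mod 5^{i+2}, where f′(x) = 3x². Iterate:
  r_0 = 4 (mod 5)
  r_1 = 9 (mod 25)
  r_2 = 59 (mod 125)
  r_3 = 184 (mod 625)
Final: r = 184 with f(r) ≡ 0 mod 5^4.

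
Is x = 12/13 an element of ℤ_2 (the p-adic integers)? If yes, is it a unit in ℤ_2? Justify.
x ∈ ℤ_2 but not a unit; v_2(x) = 2 > 0

ℤ_2 = {x ∈ ℚ_2 : v_2(x) ≥ 0} and ℤ_2^× = {x ∈ ℤ_2 : v_2(x) = 0}. Here v_2(12/13) = v_2(num) − v_2(den) = 2; compare against these criteria.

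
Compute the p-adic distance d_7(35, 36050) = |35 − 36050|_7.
d_7(35, 36050) = 1/2401

Step 1 — x − y = 35 − 36050 = -36015. Step 2 — v_7(-36015) = 4 (factor: -36015 = −(7^4 · 15); the sign does not affect v_p). Step 3 — |x − y|_7 = 7^{-4} = 1/2401.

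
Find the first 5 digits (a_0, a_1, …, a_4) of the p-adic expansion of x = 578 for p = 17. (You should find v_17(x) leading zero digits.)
(a_0, …, a_4) = (0, 0, 2, 0, 0)

v_17(578) = 2, so a_0 = ... = a_1 = 0. Factor out: x = 17^2 · u with u = 2 a unit in ℤ_17. Expand u iteratively via a_{v+i} = u_i mod 17, u_{i+1} = (u_i − a_{v+i})/17:
  u_0 = 2;  a_2 = 2;  u_1 = (u_0 − 2)/17 = 0
  u_1 = 0;  a_3 = 0;  u_2 = (u_1 − 0)/17 = 0
  u_2 = 0;  a_4 = 0;  u_3 = (u_2 − 0)/17 = 0
Digits: (0, 0, 2, 0, 0).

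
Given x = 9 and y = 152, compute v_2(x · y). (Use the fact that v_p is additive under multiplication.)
v_2(1368) = 3

v_p(x) = 0 (factor: 9 = 2^0 · 9); v_p(y) = 3 (factor: 152 = 2^3 · 19). Additivity: v_p(xy) = v_p(x) + v_p(y) = 0 + 3 = 3. (Direct check: xy = 1368 = 2^3 · (171).)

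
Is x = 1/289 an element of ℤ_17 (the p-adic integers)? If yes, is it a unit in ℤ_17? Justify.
x ∉ ℤ_17 (v_17(x) = -2 < 0)

ℤ_17 = {x ∈ ℚ_17 : v_17(x) ≥ 0} and ℤ_17^× = {x ∈ ℤ_17 : v_17(x) = 0}. Here v_17(1/289) = v_17(num) − v_17(den) = -2; compare against these criteria.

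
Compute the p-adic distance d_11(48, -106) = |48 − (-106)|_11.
d_11(48, -106) = 1/11

Step 1 — x − y = 48 − (-106) = 154. Step 2 — v_11(154) = 1 (factor: 154 = (11^1 · 14); the sign does not affect v_p). Step 3 — |x − y|_11 = 11^{-1} = 1/11.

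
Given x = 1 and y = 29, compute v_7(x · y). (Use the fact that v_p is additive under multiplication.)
v_7(29) = 0

v_p(x) = 0 (factor: 1 = 7^0 · 1); v_p(y) = 0 (factor: 29 = 7^0 · 29). Additivity: v_p(xy) = v_p(x) + v_p(y) = 0 + 0 = 0. (Direct check: xy = 29 = 7^0 · (29).)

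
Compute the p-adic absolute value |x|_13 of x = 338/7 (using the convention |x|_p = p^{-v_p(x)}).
|338/7|_13 = 1/169

Step 1 — compute v_13(x) by factoring powers of 13 out of the numerator and denominator: v_13(338/7) = 2. Step 2 — apply |x|_p = p^{-v_p(x)} = 13^{-2} = 1/169.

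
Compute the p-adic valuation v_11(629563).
v_11(629563) = 4

v_11(n) is the largest exponent k such that 11^k divides n. Factor out: 629563 = 11^4 · 43. (Sign doesn't affect v_p.) So v_11(629563) = 4.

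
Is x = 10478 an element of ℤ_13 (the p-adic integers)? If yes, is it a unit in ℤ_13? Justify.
x ∈ ℤ_13 but not a unit; v_13(x) = 2 > 0

ℤ_13 = {x ∈ ℚ_13 : v_13(x) ≥ 0} and ℤ_13^× = {x ∈ ℤ_13 : v_13(x) = 0}. Here v_13(10478) = v_13(num) − v_13(den) = 2; compare against these criteria.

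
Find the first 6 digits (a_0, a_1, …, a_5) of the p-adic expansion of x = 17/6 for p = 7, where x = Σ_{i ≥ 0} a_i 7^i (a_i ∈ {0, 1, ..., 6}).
(a_0, …, a_5) = (4, 1, 1, 1, 1, 1)

v_7(17/6) = 0 (numerator and denominator both coprime to 7), so x ∈ ℤ_7^×. Compute digits iteratively via a_i = x_i mod 7, x_{i+1} = (x_i − a_i)/7, with x_0 = x:
  x_0 = 17/6;  a_0 = 4;  x_1 = (x_0 − 4)/7 = -1/6
  x_1 = -1/6;  a_1 = 1;  x_2 = (x_1 − 1)/7 = -1/6
  x_2 = -1/6;  a_2 = 1;  x_3 = (x_2 − 1)/7 = -1/6
  x_3 = -1/6;  a_3 = 1;  x_4 = (x_3 − 1)/7 = -1/6
  x_4 = -1/6;  a_4 = 1;  x_5 = (x_4 − 1)/7 = -1/6
  x_5 = -1/6;  a_5 = 1;  x_6 = (x_5 − 1)/7 = -1/6
Digits: (4, 1, 1, 1, 1, 1).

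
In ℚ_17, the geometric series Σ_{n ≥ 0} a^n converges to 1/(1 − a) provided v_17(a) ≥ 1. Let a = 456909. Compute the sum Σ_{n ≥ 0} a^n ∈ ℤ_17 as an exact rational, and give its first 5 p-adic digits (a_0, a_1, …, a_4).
Σ a^n = 1/(1 − a) = -1/456908;  first 5 digits = (1, 0, 0, 8, 5)

v_17(a) = 3 ≥ 1, so the series converges in ℤ_17 to 1/(1 − a) = 1/(1 − 456909) = -1/456908. Expand this rational in ℤ_17: compute digits iteratively via d_i = x_i mod 17, x_{i+1} = (x_i − d_i)/17. The first 5 digits are (1, 0, 0, 8, 5).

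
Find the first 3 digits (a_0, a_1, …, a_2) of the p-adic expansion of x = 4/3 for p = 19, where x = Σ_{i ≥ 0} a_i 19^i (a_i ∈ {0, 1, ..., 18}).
(a_0, …, a_2) = (14, 12, 12)

v_19(4/3) = 0 (numerator and denominator both coprime to 19), so x ∈ ℤ_19^×. Compute digits iteratively via a_i = x_i mod 19, x_{i+1} = (x_i − a_i)/19, with x_0 = x:
  x_0 = 4/3;  a_0 = 14;  x_1 = (x_0 − 14)/19 = -2/3
  x_1 = -2/3;  a_1 = 12;  x_2 = (x_1 − 12)/19 = -2/3
  x_2 = -2/3;  a_2 = 12;  x_3 = (x_2 − 12)/19 = -2/3
Digits: (14, 12, 12).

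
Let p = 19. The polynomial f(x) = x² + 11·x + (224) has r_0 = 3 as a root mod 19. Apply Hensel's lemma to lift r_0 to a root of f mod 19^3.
r_2 = 3385 (mod 6859)

Hensel: r_{i+1} = r_i − f(r_i)·(f′(r_i))^{-1} mod 19^{i+2}, f′(x) = 2x + 11. Iterate:
  r_0 = 3 (mod 19)
  r_1 = 136 (mod 361)
  r_2 = 3385 (mod 6859)
Final: r = 3385 satisfies f(r) ≡ 0 mod 19^3.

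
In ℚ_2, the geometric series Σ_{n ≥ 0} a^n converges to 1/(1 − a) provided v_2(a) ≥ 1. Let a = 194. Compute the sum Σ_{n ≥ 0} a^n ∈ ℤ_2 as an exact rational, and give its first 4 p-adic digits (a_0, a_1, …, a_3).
Σ a^n = 1/(1 − a) = -1/193;  first 4 digits = (1, 1, 1, 1)

v_2(a) = 1 ≥ 1, so the series converges in ℤ_2 to 1/(1 − a) = 1/(1 − 194) = -1/193. Expand this rational in ℤ_2: compute digits iteratively via d_i = x_i mod 2, x_{i+1} = (x_i − d_i)/2. The first 4 digits are (1, 1, 1, 1).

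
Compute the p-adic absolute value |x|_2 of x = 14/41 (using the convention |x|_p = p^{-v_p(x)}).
|14/41|_2 = 1/2

Step 1 — compute v_2(x) by factoring powers of 2 out of the numerator and denominator: v_2(14/41) = 1. Step 2 — apply |x|_p = p^{-v_p(x)} = 2^{-1} = 1/2.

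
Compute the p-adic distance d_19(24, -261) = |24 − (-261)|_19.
d_19(24, -261) = 1/19

Step 1 — x − y = 24 − (-261) = 285. Step 2 — v_19(285) = 1 (factor: 285 = (19^1 · 15); the sign does not affect v_p). Step 3 — |x − y|_19 = 19^{-1} = 1/19.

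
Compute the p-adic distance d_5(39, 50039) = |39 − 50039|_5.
d_5(39, 50039) = 1/3125

Step 1 — x − y = 39 − 50039 = -50000. Step 2 — v_5(-50000) = 5 (factor: -50000 = −(5^5 · 16); the sign does not affect v_p). Step 3 — |x − y|_5 = 5^{-5} = 1/3125.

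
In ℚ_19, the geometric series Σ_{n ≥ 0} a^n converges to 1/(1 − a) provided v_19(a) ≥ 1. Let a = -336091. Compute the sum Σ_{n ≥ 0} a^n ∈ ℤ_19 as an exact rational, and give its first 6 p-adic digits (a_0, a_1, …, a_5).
Σ a^n = 1/(1 − a) = 1/336092;  first 6 digits = (1, 0, 0, 8, 16, 18)

v_19(a) = 3 ≥ 1, so the series converges in ℤ_19 to 1/(1 − a) = 1/(1 − (-336091)) = 1/336092. Expand this rational in ℤ_19: compute digits iteratively via d_i = x_i mod 19, x_{i+1} = (x_i − d_i)/19. The first 6 digits are (1, 0, 0, 8, 16, 18).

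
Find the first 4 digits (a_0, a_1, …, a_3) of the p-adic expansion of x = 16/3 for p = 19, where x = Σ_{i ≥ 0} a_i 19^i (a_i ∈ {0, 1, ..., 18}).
(a_0, …, a_3) = (18, 12, 12, 12)

v_19(16/3) = 0 (numerator and denominator both coprime to 19), so x ∈ ℤ_19^×. Compute digits iteratively via a_i = x_i mod 19, x_{i+1} = (x_i − a_i)/19, with x_0 = x:
  x_0 = 16/3;  a_0 = 18;  x_1 = (x_0 − 18)/19 = -2/3
  x_1 = -2/3;  a_1 = 12;  x_2 = (x_1 − 12)/19 = -2/3
  x_2 = -2/3;  a_2 = 12;  x_3 = (x_2 − 12)/19 = -2/3
  x_3 = -2/3;  a_3 = 12;  x_4 = (x_3 − 12)/19 = -2/3
Digits: (18, 12, 12, 12).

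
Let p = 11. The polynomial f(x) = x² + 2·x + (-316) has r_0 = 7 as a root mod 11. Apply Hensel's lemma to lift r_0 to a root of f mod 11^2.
r_1 = 106 (mod 121)

Hensel: r_{i+1} = r_i − f(r_i)·(f′(r_i))^{-1} mod 11^{i+2}, f′(x) = 2x + 2. Iterate:
  r_0 = 7 (mod 11)
  r_1 = 106 (mod 121)
Final: r = 106 satisfies f(r) ≡ 0 mod 11^2.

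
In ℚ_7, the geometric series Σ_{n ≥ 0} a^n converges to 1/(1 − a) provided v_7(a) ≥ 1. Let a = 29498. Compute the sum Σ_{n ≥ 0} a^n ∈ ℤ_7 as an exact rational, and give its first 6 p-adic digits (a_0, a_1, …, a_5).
Σ a^n = 1/(1 − a) = -1/29497;  first 6 digits = (1, 0, 0, 2, 5, 1)

v_7(a) = 3 ≥ 1, so the series converges in ℤ_7 to 1/(1 − a) = 1/(1 − 29498) = -1/29497. Expand this rational in ℤ_7: compute digits iteratively via d_i = x_i mod 7, x_{i+1} = (x_i − d_i)/7. The first 6 digits are (1, 0, 0, 2, 5, 1).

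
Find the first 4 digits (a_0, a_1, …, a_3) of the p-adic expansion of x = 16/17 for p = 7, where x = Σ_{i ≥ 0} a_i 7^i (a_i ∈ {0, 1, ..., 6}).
(a_0, …, a_3) = (3, 3, 2, 5)

v_7(16/17) = 0 (numerator and denominator both coprime to 7), so x ∈ ℤ_7^×. Compute digits iteratively via a_i = x_i mod 7, x_{i+1} = (x_i − a_i)/7, with x_0 = x:
  x_0 = 16/17;  a_0 = 3;  x_1 = (x_0 − 3)/7 = -5/17
  x_1 = -5/17;  a_1 = 3;  x_2 = (x_1 − 3)/7 = -8/17
  x_2 = -8/17;  a_2 = 2;  x_3 = (x_2 − 2)/7 = -6/17
  x_3 = -6/17;  a_3 = 5;  x_4 = (x_3 − 5)/7 = -13/17
Digits: (3, 3, 2, 5).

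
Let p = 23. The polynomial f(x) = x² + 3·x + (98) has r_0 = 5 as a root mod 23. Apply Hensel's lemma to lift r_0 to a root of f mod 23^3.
r_2 = 3087 (mod 12167)

Hensel: r_{i+1} = r_i − f(r_i)·(f′(r_i))^{-1} mod 23^{i+2}, f′(x) = 2x + 3. Iterate:
  r_0 = 5 (mod 23)
  r_1 = 442 (mod 529)
  r_2 = 3087 (mod 12167)
Final: r = 3087 satisfies f(r) ≡ 0 mod 23^3.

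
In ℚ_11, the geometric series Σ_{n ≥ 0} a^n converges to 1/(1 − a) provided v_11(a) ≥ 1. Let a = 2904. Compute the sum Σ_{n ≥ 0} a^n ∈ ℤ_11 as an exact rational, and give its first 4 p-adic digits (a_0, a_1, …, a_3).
Σ a^n = 1/(1 − a) = -1/2903;  first 4 digits = (1, 0, 2, 2)

v_11(a) = 2 ≥ 1, so the series converges in ℤ_11 to 1/(1 − a) = 1/(1 − 2904) = -1/2903. Expand this rational in ℤ_11: compute digits iteratively via d_i = x_i mod 11, x_{i+1} = (x_i − d_i)/11. The first 4 digits are (1, 0, 2, 2).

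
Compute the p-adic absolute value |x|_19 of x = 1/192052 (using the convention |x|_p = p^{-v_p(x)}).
|1/192052|_19 = 6859

Step 1 — compute v_19(x) by factoring powers of 19 out of the numerator and denominator: v_19(1/192052) = -3. Step 2 — apply |x|_p = p^{-v_p(x)} = 19^{3} = 6859.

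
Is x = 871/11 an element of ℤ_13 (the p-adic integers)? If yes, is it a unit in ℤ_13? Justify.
x ∈ ℤ_13 but not a unit; v_13(x) = 1 > 0

ℤ_13 = {x ∈ ℚ_13 : v_13(x) ≥ 0} and ℤ_13^× = {x ∈ ℤ_13 : v_13(x) = 0}. Here v_13(871/11) = v_13(num) − v_13(den) = 1; compare against these criteria.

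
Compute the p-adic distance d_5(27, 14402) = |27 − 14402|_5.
d_5(27, 14402) = 1/625

Step 1 — x − y = 27 − 14402 = -14375. Step 2 — v_5(-14375) = 4 (factor: -14375 = −(5^4 · 23); the sign does not affect v_p). Step 3 — |x − y|_5 = 5^{-4} = 1/625.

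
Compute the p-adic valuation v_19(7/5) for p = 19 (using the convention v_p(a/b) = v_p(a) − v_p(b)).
v_19(7/5) = 0

Factor powers of 19 from the numerator and denominator of the reduced fraction: 7 = 19^0 · 7 and 5 = 19^0 · 5. Apply v_p(a/b) = v_p(a) − v_p(b): v_19(7/5) = 0 − 0 = 0.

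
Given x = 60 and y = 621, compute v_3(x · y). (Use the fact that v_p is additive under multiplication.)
v_3(37260) = 4

v_p(x) = 1 (factor: 60 = 3^1 · 20); v_p(y) = 3 (factor: 621 = 3^3 · 23). Additivity: v_p(xy) = v_p(x) + v_p(y) = 1 + 3 = 4. (Direct check: xy = 37260 = 3^4 · (460).)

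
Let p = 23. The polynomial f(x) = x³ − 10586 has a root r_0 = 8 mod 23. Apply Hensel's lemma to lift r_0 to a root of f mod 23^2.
r_1 = 77 (mod 529)

Hensel: r_{i+1} = r_i − f(r_i)/f′(r_i) mod 23^{i+2}, where f′(x) = 3x². Iterate:
  r_0 = 8 (mod 23)
  r_1 = 77 (mod 529)
Final: r = 77 with f(r) ≡ 0 mod 23^2.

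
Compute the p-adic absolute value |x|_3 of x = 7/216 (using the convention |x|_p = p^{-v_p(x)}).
|7/216|_3 = 27

Step 1 — compute v_3(x) by factoring powers of 3 out of the numerator and denominator: v_3(7/216) = -3. Step 2 — apply |x|_p = p^{-v_p(x)} = 3^{3} = 27.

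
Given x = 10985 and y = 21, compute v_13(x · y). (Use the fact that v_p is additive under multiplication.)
v_13(230685) = 3

v_p(x) = 3 (factor: 10985 = 13^3 · 5); v_p(y) = 0 (factor: 21 = 13^0 · 21). Additivity: v_p(xy) = v_p(x) + v_p(y) = 3 + 0 = 3. (Direct check: xy = 230685 = 13^3 · (105).)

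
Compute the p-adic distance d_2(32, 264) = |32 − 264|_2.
d_2(32, 264) = 1/8

Step 1 — x − y = 32 − 264 = -232. Step 2 — v_2(-232) = 3 (factor: -232 = −(2^3 · 29); the sign does not affect v_p). Step 3 — |x − y|_2 = 2^{-3} = 1/8.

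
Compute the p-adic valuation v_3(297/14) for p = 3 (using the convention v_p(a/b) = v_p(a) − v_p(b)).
v_3(297/14) = 3

Factor powers of 3 from the numerator and denominator of the reduced fraction: 297 = 3^3 · 11 and 14 = 3^0 · 14. Apply v_p(a/b) = v_p(a) − v_p(b): v_3(297/14) = 3 − 0 = 3.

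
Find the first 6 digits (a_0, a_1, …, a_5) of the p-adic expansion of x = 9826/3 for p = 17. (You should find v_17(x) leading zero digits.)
(a_0, …, a_5) = (0, 0, 0, 12, 5, 11)

v_17(9826/3) = 3, so a_0 = ... = a_2 = 0. Factor out: x = 17^3 · u with u = 2/3 a unit in ℤ_17. Expand u iteratively via a_{v+i} = u_i mod 17, u_{i+1} = (u_i − a_{v+i})/17:
  u_0 = 2/3;  a_3 = 12;  u_1 = (u_0 − 12)/17 = -2/3
  u_1 = -2/3;  a_4 = 5;  u_2 = (u_1 − 5)/17 = -1/3
  u_2 = -1/3;  a_5 = 11;  u_3 = (u_2 − 11)/17 = -2/3
Digits: (0, 0, 0, 12, 5, 11).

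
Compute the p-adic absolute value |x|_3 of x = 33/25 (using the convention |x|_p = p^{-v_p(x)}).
|33/25|_3 = 1/3

Step 1 — compute v_3(x) by factoring powers of 3 out of the numerator and denominator: v_3(33/25) = 1. Step 2 — apply |x|_p = p^{-v_p(x)} = 3^{-1} = 1/3.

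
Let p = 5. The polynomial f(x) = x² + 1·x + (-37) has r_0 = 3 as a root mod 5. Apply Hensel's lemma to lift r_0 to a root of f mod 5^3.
r_2 = 78 (mod 125)

Hensel: r_{i+1} = r_i − f(r_i)·(f′(r_i))^{-1} mod 5^{i+2}, f′(x) = 2x + 1. Iterate:
  r_0 = 3 (mod 5)
  r_1 = 3 (mod 25)
  r_2 = 78 (mod 125)
Final: r = 78 satisfies f(r) ≡ 0 mod 5^3.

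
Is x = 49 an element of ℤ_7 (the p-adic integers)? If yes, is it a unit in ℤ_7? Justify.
x ∈ ℤ_7 but not a unit; v_7(x) = 2 > 0

ℤ_7 = {x ∈ ℚ_7 : v_7(x) ≥ 0} and ℤ_7^× = {x ∈ ℤ_7 : v_7(x) = 0}. Here v_7(49) = v_7(num) − v_7(den) = 2; compare against these criteria.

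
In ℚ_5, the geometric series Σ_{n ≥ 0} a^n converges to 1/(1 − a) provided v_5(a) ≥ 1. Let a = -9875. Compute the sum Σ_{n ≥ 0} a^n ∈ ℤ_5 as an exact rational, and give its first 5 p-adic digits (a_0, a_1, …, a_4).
Σ a^n = 1/(1 − a) = 1/9876;  first 5 digits = (1, 0, 0, 1, 4)

v_5(a) = 3 ≥ 1, so the series converges in ℤ_5 to 1/(1 − a) = 1/(1 − (-9875)) = 1/9876. Expand this rational in ℤ_5: compute digits iteratively via d_i = x_i mod 5, x_{i+1} = (x_i − d_i)/5. The first 5 digits are (1, 0, 0, 1, 4).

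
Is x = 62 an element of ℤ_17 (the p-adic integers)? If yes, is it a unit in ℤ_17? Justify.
x ∈ ℤ_17^× (unit); v_17(x) = 0

ℤ_17 = {x ∈ ℚ_17 : v_17(x) ≥ 0} and ℤ_17^× = {x ∈ ℤ_17 : v_17(x) = 0}. Here v_17(62) = v_17(num) − v_17(den) = 0; compare against these criteria.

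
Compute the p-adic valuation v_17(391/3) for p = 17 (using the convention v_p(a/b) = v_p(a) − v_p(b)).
v_17(391/3) = 1

Factor powers of 17 from the numerator and denominator of the reduced fraction: 391 = 17^1 · 23 and 3 = 17^0 · 3. Apply v_p(a/b) = v_p(a) − v_p(b): v_17(391/3) = 1 − 0 = 1.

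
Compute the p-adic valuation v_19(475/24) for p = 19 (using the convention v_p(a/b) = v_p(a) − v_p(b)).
v_19(475/24) = 1

Factor powers of 19 from the numerator and denominator of the reduced fraction: 475 = 19^1 · 25 and 24 = 19^0 · 24. Apply v_p(a/b) = v_p(a) − v_p(b): v_19(475/24) = 1 − 0 = 1.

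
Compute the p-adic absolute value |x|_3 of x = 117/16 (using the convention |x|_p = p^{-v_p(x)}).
|117/16|_3 = 1/9

Step 1 — compute v_3(x) by factoring powers of 3 out of the numerator and denominator: v_3(117/16) = 2. Step 2 — apply |x|_p = p^{-v_p(x)} = 3^{-2} = 1/9.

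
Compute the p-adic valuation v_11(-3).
v_11(-3) = 0

v_11(n) is the largest exponent k such that 11^k divides n. Factor out: -3 = -11^0 · 3. (Sign doesn't affect v_p.) So v_11(-3) = 0.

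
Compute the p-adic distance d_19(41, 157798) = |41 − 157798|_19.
d_19(41, 157798) = 1/6859

Step 1 — x − y = 41 − 157798 = -157757. Step 2 — v_19(-157757) = 3 (factor: -157757 = −(19^3 · 23); the sign does not affect v_p). Step 3 — |x − y|_19 = 19^{-3} = 1/6859.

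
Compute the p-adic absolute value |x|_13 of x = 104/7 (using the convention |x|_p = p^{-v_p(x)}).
|104/7|_13 = 1/13

Step 1 — compute v_13(x) by factoring powers of 13 out of the numerator and denominator: v_13(104/7) = 1. Step 2 — apply |x|_p = p^{-v_p(x)} = 13^{-1} = 1/13.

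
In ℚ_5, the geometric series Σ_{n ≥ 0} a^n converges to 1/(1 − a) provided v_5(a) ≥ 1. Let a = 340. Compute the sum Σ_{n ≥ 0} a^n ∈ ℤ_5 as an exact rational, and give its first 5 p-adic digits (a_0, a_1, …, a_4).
Σ a^n = 1/(1 − a) = -1/339;  first 5 digits = (1, 3, 2, 4, 2)

v_5(a) = 1 ≥ 1, so the series converges in ℤ_5 to 1/(1 − a) = 1/(1 − 340) = -1/339. Expand this rational in ℤ_5: compute digits iteratively via d_i = x_i mod 5, x_{i+1} = (x_i − d_i)/5. The first 5 digits are (1, 3, 2, 4, 2).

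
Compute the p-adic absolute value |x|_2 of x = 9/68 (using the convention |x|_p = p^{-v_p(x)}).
|9/68|_2 = 4

Step 1 — compute v_2(x) by factoring powers of 2 out of the numerator and denominator: v_2(9/68) = -2. Step 2 — apply |x|_p = p^{-v_p(x)} = 2^{2} = 4.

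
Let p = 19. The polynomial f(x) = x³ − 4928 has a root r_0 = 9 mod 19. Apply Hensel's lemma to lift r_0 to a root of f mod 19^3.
r_2 = 5367 (mod 6859)

Hensel: r_{i+1} = r_i − f(r_i)/f′(r_i) mod 19^{i+2}, where f′(x) = 3x². Iterate:
  r_0 = 9 (mod 19)
  r_1 = 313 (mod 361)
  r_2 = 5367 (mod 6859)
Final: r = 5367 with f(r) ≡ 0 mod 19^3.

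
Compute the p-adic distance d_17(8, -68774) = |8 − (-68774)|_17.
d_17(8, -68774) = 1/4913

Step 1 — x − y = 8 − (-68774) = 68782. Step 2 — v_17(68782) = 3 (factor: 68782 = (17^3 · 14); the sign does not affect v_p). Step 3 — |x − y|_17 = 17^{-3} = 1/4913.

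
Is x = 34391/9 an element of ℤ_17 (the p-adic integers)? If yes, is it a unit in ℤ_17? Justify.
x ∈ ℤ_17 but not a unit; v_17(x) = 3 > 0

ℤ_17 = {x ∈ ℚ_17 : v_17(x) ≥ 0} and ℤ_17^× = {x ∈ ℤ_17 : v_17(x) = 0}. Here v_17(34391/9) = v_17(num) − v_17(den) = 3; compare against these criteria.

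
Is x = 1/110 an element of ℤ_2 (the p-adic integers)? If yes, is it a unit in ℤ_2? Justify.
x ∉ ℤ_2 (v_2(x) = -1 < 0)

ℤ_2 = {x ∈ ℚ_2 : v_2(x) ≥ 0} and ℤ_2^× = {x ∈ ℤ_2 : v_2(x) = 0}. Here v_2(1/110) = v_2(num) − v_2(den) = -1; compare against these criteria.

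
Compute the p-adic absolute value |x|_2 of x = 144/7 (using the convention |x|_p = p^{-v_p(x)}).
|144/7|_2 = 1/16

Step 1 — compute v_2(x) by factoring powers of 2 out of the numerator and denominator: v_2(144/7) = 4. Step 2 — apply |x|_p = p^{-v_p(x)} = 2^{-4} = 1/16.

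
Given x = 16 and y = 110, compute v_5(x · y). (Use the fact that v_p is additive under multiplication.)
v_5(1760) = 1

v_p(x) = 0 (factor: 16 = 5^0 · 16); v_p(y) = 1 (factor: 110 = 5^1 · 22). Additivity: v_p(xy) = v_p(x) + v_p(y) = 0 + 1 = 1. (Direct check: xy = 1760 = 5^1 · (352).)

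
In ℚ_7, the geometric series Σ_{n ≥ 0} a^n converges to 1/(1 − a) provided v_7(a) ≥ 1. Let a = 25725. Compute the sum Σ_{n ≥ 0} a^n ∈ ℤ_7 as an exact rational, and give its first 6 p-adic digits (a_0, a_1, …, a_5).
Σ a^n = 1/(1 − a) = -1/25724;  first 6 digits = (1, 0, 0, 5, 3, 1)

v_7(a) = 3 ≥ 1, so the series converges in ℤ_7 to 1/(1 − a) = 1/(1 − 25725) = -1/25724. Expand this rational in ℤ_7: compute digits iteratively via d_i = x_i mod 7, x_{i+1} = (x_i − d_i)/7. The first 6 digits are (1, 0, 0, 5, 3, 1).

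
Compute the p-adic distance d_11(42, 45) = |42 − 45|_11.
d_11(42, 45) = 1

Step 1 — x − y = 42 − 45 = -3. Step 2 — v_11(-3) = 0 (factor: -3 = −(11^0 · 3); the sign does not affect v_p). Step 3 — |x − y|_11 = 11^{0} = 1.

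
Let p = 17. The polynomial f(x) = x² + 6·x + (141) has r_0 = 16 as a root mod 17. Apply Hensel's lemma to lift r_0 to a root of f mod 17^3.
r_2 = 4589 (mod 4913)

Hensel: r_{i+1} = r_i − f(r_i)·(f′(r_i))^{-1} mod 17^{i+2}, f′(x) = 2x + 6. Iterate:
  r_0 = 16 (mod 17)
  r_1 = 254 (mod 289)
  r_2 = 4589 (mod 4913)
Final: r = 4589 satisfies f(r) ≡ 0 mod 17^3.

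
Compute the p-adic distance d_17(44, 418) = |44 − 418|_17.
d_17(44, 418) = 1/17

Step 1 — x − y = 44 − 418 = -374. Step 2 — v_17(-374) = 1 (factor: -374 = −(17^1 · 22); the sign does not affect v_p). Step 3 — |x − y|_17 = 17^{-1} = 1/17.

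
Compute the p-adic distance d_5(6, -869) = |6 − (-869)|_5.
d_5(6, -869) = 1/125

Step 1 — x − y = 6 − (-869) = 875. Step 2 — v_5(875) = 3 (factor: 875 = (5^3 · 7); the sign does not affect v_p). Step 3 — |x − y|_5 = 5^{-3} = 1/125.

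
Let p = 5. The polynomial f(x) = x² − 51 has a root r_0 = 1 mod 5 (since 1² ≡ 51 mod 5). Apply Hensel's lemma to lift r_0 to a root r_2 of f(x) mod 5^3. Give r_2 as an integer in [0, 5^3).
r_2 = 26 (mod 125)

Hensel's recurrence: r_{i+1} = r_i − f(r_i)·(f′(r_i))^{-1} mod 5^{i+2}, with f′(x) = 2x. Iterate:
  r_0 = 1 (mod 5)
  r_1 = 1 (mod 25)
  r_2 = 26 (mod 125)
Final: r_2 = 26, and one checks f(r_2) ≡ 0 mod 5^3.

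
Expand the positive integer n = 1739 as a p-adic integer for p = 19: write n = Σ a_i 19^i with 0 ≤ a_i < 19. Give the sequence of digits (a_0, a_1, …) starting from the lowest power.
(a_0, a_1, …) = (10, 15, 4)

Repeated division by 19 gives the digits low-to-high: 1739 = 10 + 15·19^1 + 4·19^2. Digit sequence: (10, 15, 4).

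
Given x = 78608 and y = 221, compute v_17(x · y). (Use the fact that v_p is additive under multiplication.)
v_17(17372368) = 4

v_p(x) = 3 (factor: 78608 = 17^3 · 16); v_p(y) = 1 (factor: 221 = 17^1 · 13). Additivity: v_p(xy) = v_p(x) + v_p(y) = 3 + 1 = 4. (Direct check: xy = 17372368 = 17^4 · (208).)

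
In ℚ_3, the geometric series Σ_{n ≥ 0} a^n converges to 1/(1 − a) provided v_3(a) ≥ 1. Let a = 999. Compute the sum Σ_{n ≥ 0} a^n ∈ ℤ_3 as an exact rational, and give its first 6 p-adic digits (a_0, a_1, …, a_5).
Σ a^n = 1/(1 − a) = -1/998;  first 6 digits = (1, 0, 0, 1, 0, 1)

v_3(a) = 3 ≥ 1, so the series converges in ℤ_3 to 1/(1 − a) = 1/(1 − 999) = -1/998. Expand this rational in ℤ_3: compute digits iteratively via d_i = x_i mod 3, x_{i+1} = (x_i − d_i)/3. The first 6 digits are (1, 0, 0, 1, 0, 1).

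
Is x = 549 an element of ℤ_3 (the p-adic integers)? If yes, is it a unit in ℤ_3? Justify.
x ∈ ℤ_3 but not a unit; v_3(x) = 2 > 0

ℤ_3 = {x ∈ ℚ_3 : v_3(x) ≥ 0} and ℤ_3^× = {x ∈ ℤ_3 : v_3(x) = 0}. Here v_3(549) = v_3(num) − v_3(den) = 2; compare against these criteria.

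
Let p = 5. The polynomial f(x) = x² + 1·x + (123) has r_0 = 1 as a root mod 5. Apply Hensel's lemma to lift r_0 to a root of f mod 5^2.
r_1 = 1 (mod 25)

Hensel: r_{i+1} = r_i − f(r_i)·(f′(r_i))^{-1} mod 5^{i+2}, f′(x) = 2x + 1. Iterate:
  r_0 = 1 (mod 5)
  r_1 = 1 (mod 25)
Final: r = 1 satisfies f(r) ≡ 0 mod 5^2.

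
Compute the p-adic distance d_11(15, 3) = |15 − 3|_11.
d_11(15, 3) = 1

Step 1 — x − y = 15 − 3 = 12. Step 2 — v_11(12) = 0 (factor: 12 = (11^0 · 12); the sign does not affect v_p). Step 3 — |x − y|_11 = 11^{0} = 1.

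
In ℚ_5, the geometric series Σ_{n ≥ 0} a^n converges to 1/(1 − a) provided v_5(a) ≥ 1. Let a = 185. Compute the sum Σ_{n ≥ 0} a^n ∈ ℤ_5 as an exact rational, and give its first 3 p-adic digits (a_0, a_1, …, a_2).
Σ a^n = 1/(1 − a) = -1/184;  first 3 digits = (1, 2, 1)

v_5(a) = 1 ≥ 1, so the series converges in ℤ_5 to 1/(1 − a) = 1/(1 − 185) = -1/184. Expand this rational in ℤ_5: compute digits iteratively via d_i = x_i mod 5, x_{i+1} = (x_i − d_i)/5. The first 3 digits are (1, 2, 1).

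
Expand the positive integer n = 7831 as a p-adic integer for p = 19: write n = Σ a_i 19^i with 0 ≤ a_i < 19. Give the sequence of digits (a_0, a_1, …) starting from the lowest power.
(a_0, a_1, …) = (3, 13, 2, 1)

Repeated division by 19 gives the digits low-to-high: 7831 = 3 + 13·19^1 + 2·19^2 + 1·19^3. Digit sequence: (3, 13, 2, 1).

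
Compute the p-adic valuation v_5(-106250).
v_5(-106250) = 5

v_5(n) is the largest exponent k such that 5^k divides n. Factor out: -106250 = -5^5 · 34. (Sign doesn't affect v_p.) So v_5(-106250) = 5.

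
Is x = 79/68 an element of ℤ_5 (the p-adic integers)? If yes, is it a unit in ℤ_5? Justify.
x ∈ ℤ_5^× (unit); v_5(x) = 0

ℤ_5 = {x ∈ ℚ_5 : v_5(x) ≥ 0} and ℤ_5^× = {x ∈ ℤ_5 : v_5(x) = 0}. Here v_5(79/68) = v_5(num) − v_5(den) = 0; compare against these criteria.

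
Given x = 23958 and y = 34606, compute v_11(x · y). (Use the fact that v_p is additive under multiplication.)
v_11(829090548) = 6

v_p(x) = 3 (factor: 23958 = 11^3 · 18); v_p(y) = 3 (factor: 34606 = 11^3 · 26). Additivity: v_p(xy) = v_p(x) + v_p(y) = 3 + 3 = 6. (Direct check: xy = 829090548 = 11^6 · (468).)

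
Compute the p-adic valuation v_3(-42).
v_3(-42) = 1

v_3(n) is the largest exponent k such that 3^k divides n. Factor out: -42 = -3^1 · 14. (Sign doesn't affect v_p.) So v_3(-42) = 1.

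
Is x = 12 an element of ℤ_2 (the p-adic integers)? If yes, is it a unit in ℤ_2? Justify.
x ∈ ℤ_2 but not a unit; v_2(x) = 2 > 0

ℤ_2 = {x ∈ ℚ_2 : v_2(x) ≥ 0} and ℤ_2^× = {x ∈ ℤ_2 : v_2(x) = 0}. Here v_2(12) = v_2(num) − v_2(den) = 2; compare against these criteria.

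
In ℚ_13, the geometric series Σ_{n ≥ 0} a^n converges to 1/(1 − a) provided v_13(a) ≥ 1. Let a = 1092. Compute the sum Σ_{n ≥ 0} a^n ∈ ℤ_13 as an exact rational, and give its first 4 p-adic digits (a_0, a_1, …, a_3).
Σ a^n = 1/(1 − a) = -1/1091;  first 4 digits = (1, 6, 3, 5)

v_13(a) = 1 ≥ 1, so the series converges in ℤ_13 to 1/(1 − a) = 1/(1 − 1092) = -1/1091. Expand this rational in ℤ_13: compute digits iteratively via d_i = x_i mod 13, x_{i+1} = (x_i − d_i)/13. The first 4 digits are (1, 6, 3, 5).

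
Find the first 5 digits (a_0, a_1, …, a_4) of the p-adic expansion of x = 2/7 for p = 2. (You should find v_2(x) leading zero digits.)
(a_0, …, a_4) = (0, 1, 1, 1, 0)

v_2(2/7) = 1, so a_0 = ... = a_0 = 0. Factor out: x = 2^1 · u with u = 1/7 a unit in ℤ_2. Expand u iteratively via a_{v+i} = u_i mod 2, u_{i+1} = (u_i − a_{v+i})/2:
  u_0 = 1/7;  a_1 = 1;  u_1 = (u_0 − 1)/2 = -3/7
  u_1 = -3/7;  a_2 = 1;  u_2 = (u_1 − 1)/2 = -5/7
  u_2 = -5/7;  a_3 = 1;  u_3 = (u_2 − 1)/2 = -6/7
  u_3 = -6/7;  a_4 = 0;  u_4 = (u_3 − 0)/2 = -3/7
Digits: (0, 1, 1, 1, 0).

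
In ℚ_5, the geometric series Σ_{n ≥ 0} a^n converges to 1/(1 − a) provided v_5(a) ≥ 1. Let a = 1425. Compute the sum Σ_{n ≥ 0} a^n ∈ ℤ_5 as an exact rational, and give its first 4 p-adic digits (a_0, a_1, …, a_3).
Σ a^n = 1/(1 − a) = -1/1424;  first 4 digits = (1, 0, 2, 1)

v_5(a) = 2 ≥ 1, so the series converges in ℤ_5 to 1/(1 − a) = 1/(1 − 1425) = -1/1424. Expand this rational in ℤ_5: compute digits iteratively via d_i = x_i mod 5, x_{i+1} = (x_i − d_i)/5. The first 4 digits are (1, 0, 2, 1).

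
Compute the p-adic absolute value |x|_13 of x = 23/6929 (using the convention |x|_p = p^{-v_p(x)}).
|23/6929|_13 = 169

Step 1 — compute v_13(x) by factoring powers of 13 out of the numerator and denominator: v_13(23/6929) = -2. Step 2 — apply |x|_p = p^{-v_p(x)} = 13^{2} = 169.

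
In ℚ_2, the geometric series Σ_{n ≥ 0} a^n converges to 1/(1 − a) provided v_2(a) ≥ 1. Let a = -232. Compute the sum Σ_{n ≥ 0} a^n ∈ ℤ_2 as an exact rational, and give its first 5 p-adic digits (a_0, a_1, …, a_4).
Σ a^n = 1/(1 − a) = 1/233;  first 5 digits = (1, 0, 0, 1, 1)

v_2(a) = 3 ≥ 1, so the series converges in ℤ_2 to 1/(1 − a) = 1/(1 − (-232)) = 1/233. Expand this rational in ℤ_2: compute digits iteratively via d_i = x_i mod 2, x_{i+1} = (x_i − d_i)/2. The first 5 digits are (1, 0, 0, 1, 1).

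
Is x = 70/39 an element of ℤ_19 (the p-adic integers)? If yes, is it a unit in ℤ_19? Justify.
x ∈ ℤ_19^× (unit); v_19(x) = 0

ℤ_19 = {x ∈ ℚ_19 : v_19(x) ≥ 0} and ℤ_19^× = {x ∈ ℤ_19 : v_19(x) = 0}. Here v_19(70/39) = v_19(num) − v_19(den) = 0; compare against these criteria.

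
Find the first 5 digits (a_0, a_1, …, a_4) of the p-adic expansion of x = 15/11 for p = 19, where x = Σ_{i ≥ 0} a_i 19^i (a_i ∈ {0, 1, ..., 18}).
(a_0, …, a_4) = (10, 3, 5, 17, 6)

v_19(15/11) = 0 (numerator and denominator both coprime to 19), so x ∈ ℤ_19^×. Compute digits iteratively via a_i = x_i mod 19, x_{i+1} = (x_i − a_i)/19, with x_0 = x:
  x_0 = 15/11;  a_0 = 10;  x_1 = (x_0 − 10)/19 = -5/11
  x_1 = -5/11;  a_1 = 3;  x_2 = (x_1 − 3)/19 = -2/11
  x_2 = -2/11;  a_2 = 5;  x_3 = (x_2 − 5)/19 = -3/11
  x_3 = -3/11;  a_3 = 17;  x_4 = (x_3 − 17)/19 = -10/11
  x_4 = -10/11;  a_4 = 6;  x_5 = (x_4 − 6)/19 = -4/11
Digits: (10, 3, 5, 17, 6).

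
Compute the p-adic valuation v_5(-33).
v_5(-33) = 0

v_5(n) is the largest exponent k such that 5^k divides n. Factor out: -33 = -5^0 · 33. (Sign doesn't affect v_p.) So v_5(-33) = 0.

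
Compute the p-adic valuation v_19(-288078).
v_19(-288078) = 3

v_19(n) is the largest exponent k such that 19^k divides n. Factor out: -288078 = -19^3 · 42. (Sign doesn't affect v_p.) So v_19(-288078) = 3.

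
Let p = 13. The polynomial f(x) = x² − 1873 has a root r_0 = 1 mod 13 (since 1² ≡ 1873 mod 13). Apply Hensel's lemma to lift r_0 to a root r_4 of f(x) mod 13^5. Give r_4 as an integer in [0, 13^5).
r_4 = 296687 (mod 371293)

Hensel's recurrence: r_{i+1} = r_i − f(r_i)·(f′(r_i))^{-1} mod 13^{i+2}, with f′(x) = 2x. Iterate:
  r_0 = 1 (mod 13)
  r_1 = 92 (mod 169)
  r_2 = 92 (mod 2197)
  r_3 = 11077 (mod 28561)
  r_4 = 296687 (mod 371293)
Final: r_4 = 296687, and one checks f(r_4) ≡ 0 mod 13^5.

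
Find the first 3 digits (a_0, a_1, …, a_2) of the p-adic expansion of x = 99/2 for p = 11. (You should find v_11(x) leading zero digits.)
(a_0, …, a_2) = (0, 10, 5)

v_11(99/2) = 1, so a_0 = ... = a_0 = 0. Factor out: x = 11^1 · u with u = 9/2 a unit in ℤ_11. Expand u iteratively via a_{v+i} = u_i mod 11, u_{i+1} = (u_i − a_{v+i})/11:
  u_0 = 9/2;  a_1 = 10;  u_1 = (u_0 − 10)/11 = -1/2
  u_1 = -1/2;  a_2 = 5;  u_2 = (u_1 − 5)/11 = -1/2
Digits: (0, 10, 5).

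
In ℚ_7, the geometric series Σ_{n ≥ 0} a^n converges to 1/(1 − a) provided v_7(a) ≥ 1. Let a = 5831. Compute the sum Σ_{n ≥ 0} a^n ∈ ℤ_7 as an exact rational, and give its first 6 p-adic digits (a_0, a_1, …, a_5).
Σ a^n = 1/(1 − a) = -1/5830;  first 6 digits = (1, 0, 0, 3, 2, 0)

v_7(a) = 3 ≥ 1, so the series converges in ℤ_7 to 1/(1 − a) = 1/(1 − 5831) = -1/5830. Expand this rational in ℤ_7: compute digits iteratively via d_i = x_i mod 7, x_{i+1} = (x_i − d_i)/7. The first 6 digits are (1, 0, 0, 3, 2, 0).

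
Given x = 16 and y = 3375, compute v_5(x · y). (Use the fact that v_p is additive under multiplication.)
v_5(54000) = 3

v_p(x) = 0 (factor: 16 = 5^0 · 16); v_p(y) = 3 (factor: 3375 = 5^3 · 27). Additivity: v_p(xy) = v_p(x) + v_p(y) = 0 + 3 = 3. (Direct check: xy = 54000 = 5^3 · (432).)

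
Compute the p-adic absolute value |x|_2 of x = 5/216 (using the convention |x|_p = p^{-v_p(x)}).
|5/216|_2 = 8

Step 1 — compute v_2(x) by factoring powers of 2 out of the numerator and denominator: v_2(5/216) = -3. Step 2 — apply |x|_p = p^{-v_p(x)} = 2^{3} = 8.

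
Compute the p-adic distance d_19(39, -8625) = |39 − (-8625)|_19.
d_19(39, -8625) = 1/361

Step 1 — x − y = 39 − (-8625) = 8664. Step 2 — v_19(8664) = 2 (factor: 8664 = (19^2 · 24); the sign does not affect v_p). Step 3 — |x − y|_19 = 19^{-2} = 1/361.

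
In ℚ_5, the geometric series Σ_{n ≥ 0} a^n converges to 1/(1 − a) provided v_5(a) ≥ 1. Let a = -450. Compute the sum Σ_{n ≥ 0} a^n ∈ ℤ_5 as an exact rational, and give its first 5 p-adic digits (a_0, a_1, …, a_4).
Σ a^n = 1/(1 − a) = 1/451;  first 5 digits = (1, 0, 2, 1, 3)

v_5(a) = 2 ≥ 1, so the series converges in ℤ_5 to 1/(1 − a) = 1/(1 − (-450)) = 1/451. Expand this rational in ℤ_5: compute digits iteratively via d_i = x_i mod 5, x_{i+1} = (x_i − d_i)/5. The first 5 digits are (1, 0, 2, 1, 3).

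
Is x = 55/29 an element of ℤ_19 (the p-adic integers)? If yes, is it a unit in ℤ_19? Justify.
x ∈ ℤ_19^× (unit); v_19(x) = 0

ℤ_19 = {x ∈ ℚ_19 : v_19(x) ≥ 0} and ℤ_19^× = {x ∈ ℤ_19 : v_19(x) = 0}. Here v_19(55/29) = v_19(num) − v_19(den) = 0; compare against these criteria.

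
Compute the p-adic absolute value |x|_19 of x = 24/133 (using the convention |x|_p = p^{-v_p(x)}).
|24/133|_19 = 19

Step 1 — compute v_19(x) by factoring powers of 19 out of the numerator and denominator: v_19(24/133) = -1. Step 2 — apply |x|_p = p^{-v_p(x)} = 19^{1} = 19.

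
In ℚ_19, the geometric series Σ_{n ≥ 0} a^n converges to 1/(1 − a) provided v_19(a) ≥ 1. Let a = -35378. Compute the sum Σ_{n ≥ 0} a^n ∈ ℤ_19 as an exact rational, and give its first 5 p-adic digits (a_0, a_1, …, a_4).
Σ a^n = 1/(1 − a) = 1/35379;  first 5 digits = (1, 0, 16, 13, 8)

v_19(a) = 2 ≥ 1, so the series converges in ℤ_19 to 1/(1 − a) = 1/(1 − (-35378)) = 1/35379. Expand this rational in ℤ_19: compute digits iteratively via d_i = x_i mod 19, x_{i+1} = (x_i − d_i)/19. The first 5 digits are (1, 0, 16, 13, 8).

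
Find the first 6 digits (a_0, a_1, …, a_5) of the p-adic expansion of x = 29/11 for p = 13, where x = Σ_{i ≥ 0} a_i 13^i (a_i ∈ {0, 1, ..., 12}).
(a_0, …, a_5) = (5, 1, 7, 3, 8, 10)

v_13(29/11) = 0 (numerator and denominator both coprime to 13), so x ∈ ℤ_13^×. Compute digits iteratively via a_i = x_i mod 13, x_{i+1} = (x_i − a_i)/13, with x_0 = x:
  x_0 = 29/11;  a_0 = 5;  x_1 = (x_0 − 5)/13 = -2/11
  x_1 = -2/11;  a_1 = 1;  x_2 = (x_1 − 1)/13 = -1/11
  x_2 = -1/11;  a_2 = 7;  x_3 = (x_2 − 7)/13 = -6/11
  x_3 = -6/11;  a_3 = 3;  x_4 = (x_3 − 3)/13 = -3/11
  x_4 = -3/11;  a_4 = 8;  x_5 = (x_4 − 8)/13 = -7/11
  x_5 = -7/11;  a_5 = 10;  x_6 = (x_5 − 10)/13 = -9/11
Digits: (5, 1, 7, 3, 8, 10).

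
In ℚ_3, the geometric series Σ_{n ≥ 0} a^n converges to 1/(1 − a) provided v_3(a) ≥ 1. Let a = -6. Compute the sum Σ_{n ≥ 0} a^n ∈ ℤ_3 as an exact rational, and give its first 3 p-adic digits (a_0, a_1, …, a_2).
Σ a^n = 1/(1 − a) = 1/7;  first 3 digits = (1, 1, 0)

v_3(a) = 1 ≥ 1, so the series converges in ℤ_3 to 1/(1 − a) = 1/(1 − (-6)) = 1/7. Expand this rational in ℤ_3: compute digits iteratively via d_i = x_i mod 3, x_{i+1} = (x_i − d_i)/3. The first 3 digits are (1, 1, 0).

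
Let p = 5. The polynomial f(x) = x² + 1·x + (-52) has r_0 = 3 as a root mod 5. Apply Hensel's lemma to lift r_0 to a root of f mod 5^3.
r_2 = 23 (mod 125)

Hensel: r_{i+1} = r_i − f(r_i)·(f′(r_i))^{-1} mod 5^{i+2}, f′(x) = 2x + 1. Iterate:
  r_0 = 3 (mod 5)
  r_1 = 23 (mod 25)
  r_2 = 23 (mod 125)
Final: r = 23 satisfies f(r) ≡ 0 mod 5^3.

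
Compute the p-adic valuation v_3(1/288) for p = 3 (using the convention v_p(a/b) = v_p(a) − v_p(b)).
v_3(1/288) = -2

Factor powers of 3 from the numerator and denominator of the reduced fraction: 1 = 3^0 · 1 and 288 = 3^2 · 32. Apply v_p(a/b) = v_p(a) − v_p(b): v_3(1/288) = 0 − 2 = -2.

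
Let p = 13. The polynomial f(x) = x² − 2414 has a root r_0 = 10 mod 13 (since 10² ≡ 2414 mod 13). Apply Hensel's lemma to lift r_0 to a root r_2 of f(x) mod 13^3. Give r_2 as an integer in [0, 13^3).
r_2 = 244 (mod 2197)

Hensel's recurrence: r_{i+1} = r_i − f(r_i)·(f′(r_i))^{-1} mod 13^{i+2}, with f′(x) = 2x. Iterate:
  r_0 = 10 (mod 13)
  r_1 = 75 (mod 169)
  r_2 = 244 (mod 2197)
Final: r_2 = 244, and one checks f(r_2) ≡ 0 mod 13^3.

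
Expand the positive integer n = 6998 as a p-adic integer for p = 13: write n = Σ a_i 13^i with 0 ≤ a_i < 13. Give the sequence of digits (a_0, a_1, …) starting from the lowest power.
(a_0, a_1, …) = (4, 5, 2, 3)

Repeated division by 13 gives the digits low-to-high: 6998 = 4 + 5·13^1 + 2·13^2 + 3·13^3. Digit sequence: (4, 5, 2, 3).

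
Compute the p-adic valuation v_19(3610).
v_19(3610) = 2

v_19(n) is the largest exponent k such that 19^k divides n. Factor out: 3610 = 19^2 · 10. (Sign doesn't affect v_p.) So v_19(3610) = 2.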